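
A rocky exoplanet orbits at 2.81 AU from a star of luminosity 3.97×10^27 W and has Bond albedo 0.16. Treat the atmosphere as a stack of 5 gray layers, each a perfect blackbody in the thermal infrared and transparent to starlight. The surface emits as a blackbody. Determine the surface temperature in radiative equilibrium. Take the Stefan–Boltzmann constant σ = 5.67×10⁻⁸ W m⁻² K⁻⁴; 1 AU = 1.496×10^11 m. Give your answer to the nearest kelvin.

d = 2.81 × 1.496×10^11 m = 4.204×10^11 m.
S = L/(4πd²) = 1788 W m⁻².
The effective emission temperature is T_e = [S(1−α)/(4σ)]^¼ = 285.3 K.
Layer-by-layer balance gives σT_s⁴ = (N+1)σT_e⁴, so T_s = 6^¼·285.3 = 446.5 K.

446 K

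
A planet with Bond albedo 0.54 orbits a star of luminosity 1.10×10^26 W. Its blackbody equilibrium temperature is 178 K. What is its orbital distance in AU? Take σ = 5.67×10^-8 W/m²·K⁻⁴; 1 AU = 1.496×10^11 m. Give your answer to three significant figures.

0.889 AU

The flux needed for this T is 4σT⁴/(1−0.54) = 495.0 W/m².
S = L/(4πd²) → d = √(L/4πS) = √(1.10×10^26/(4π·495.0)) = 1.330×10^11 m = 0.8889 AU.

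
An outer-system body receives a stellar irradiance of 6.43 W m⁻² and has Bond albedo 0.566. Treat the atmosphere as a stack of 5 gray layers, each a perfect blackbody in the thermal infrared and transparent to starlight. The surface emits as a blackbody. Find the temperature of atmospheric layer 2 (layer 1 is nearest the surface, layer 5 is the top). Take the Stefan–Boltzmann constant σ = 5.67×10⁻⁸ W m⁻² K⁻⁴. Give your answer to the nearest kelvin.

Top-of-atmosphere balance: σT_e⁴ = S(1−α)/4 = 0.6977 W m⁻² → T_e = 59.23 K.
In the N-layer model, layer k (counted from the surface) has T_k = (N+1−k)^(1/4)·T_e.
With k = 2: T_2 = (5+1−2)^¼·59.23 K = 83.76 K.

84 K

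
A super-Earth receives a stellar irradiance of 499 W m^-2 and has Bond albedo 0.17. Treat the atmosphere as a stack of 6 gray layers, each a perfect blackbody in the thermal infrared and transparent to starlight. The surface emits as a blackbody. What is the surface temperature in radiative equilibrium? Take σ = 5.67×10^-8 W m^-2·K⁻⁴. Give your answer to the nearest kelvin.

The effective emission temperature is T_e = [S(1−α)/(4σ)]^¼ = 206.7 K.
With N = 6 opaque layers, T_s = (N+1)^(1/4)·T_e = 7^(1/4)·206.7 = 336.2 K.

336 K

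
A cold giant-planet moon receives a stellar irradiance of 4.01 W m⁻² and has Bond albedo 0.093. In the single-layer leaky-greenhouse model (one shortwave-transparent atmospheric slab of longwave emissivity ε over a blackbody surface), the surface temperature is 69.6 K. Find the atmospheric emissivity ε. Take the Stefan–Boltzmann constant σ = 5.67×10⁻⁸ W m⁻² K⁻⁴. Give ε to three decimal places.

0.633

First, T_e = [4.010·(1−0.093)/(4σ)]^(1/4) = 63.28 K.
Since (2−ε)/2 = (T_e/T_s)⁴ = 0.6834, ε = 0.6332.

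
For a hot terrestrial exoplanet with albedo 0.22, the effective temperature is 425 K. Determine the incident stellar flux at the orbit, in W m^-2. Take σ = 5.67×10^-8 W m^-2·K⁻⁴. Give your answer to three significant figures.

Invert the energy balance for S: S = 4σT⁴/(1−α).
σT⁴ = 5.67×10⁻⁸·(425)⁴ = 1850 W m^-2.
So S = 4×1850/(1−0.22) = 9486 W m^-2.

9490 W m^-2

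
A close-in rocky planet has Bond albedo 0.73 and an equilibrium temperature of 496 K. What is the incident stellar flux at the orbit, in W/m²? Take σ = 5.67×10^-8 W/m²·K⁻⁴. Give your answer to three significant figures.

From S(1−α)/4 = σT⁴: S = 4σT⁴/(1−α).
The emitted flux is σT⁴ = 3432 W/m².
S = 4·3432/0.27 = 50840 W/m².

50800 W/m²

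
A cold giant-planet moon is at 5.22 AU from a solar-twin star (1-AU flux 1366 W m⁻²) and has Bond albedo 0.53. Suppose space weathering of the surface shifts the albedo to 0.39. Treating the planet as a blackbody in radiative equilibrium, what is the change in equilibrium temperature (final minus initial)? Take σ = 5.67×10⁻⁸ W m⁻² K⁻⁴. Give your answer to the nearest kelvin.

By the inverse-square law, S = 1366/5.22² = 50.13 W m⁻².
Initial: T₁ = [S(1−0.53)/(4σ)]^(1/4) = 101.0 K.
With α = 0.39, T₂ = 107.8 K.
ΔT = T₂ − T₁ = 6.800 K.

7 K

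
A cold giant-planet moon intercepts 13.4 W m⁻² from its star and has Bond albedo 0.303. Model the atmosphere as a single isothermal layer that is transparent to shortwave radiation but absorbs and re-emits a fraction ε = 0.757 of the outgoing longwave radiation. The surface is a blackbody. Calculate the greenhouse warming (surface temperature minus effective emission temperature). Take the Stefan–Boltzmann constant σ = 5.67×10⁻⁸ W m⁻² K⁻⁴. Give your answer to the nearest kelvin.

Effective emission temperature (TOA balance): σT_e⁴ = S(1−α)/4 = 2.335 W m⁻² → T_e = 80.11 K.
The surface balance (absorbed SW + ε·downward IR = σT_s⁴) with T_a⁴ = T_s⁴/2 reduces to T_s = T_e·[2/(2−ε)]^¼ = 90.22 K.
The atmosphere warms the surface by 10.11 K.

10 kelvin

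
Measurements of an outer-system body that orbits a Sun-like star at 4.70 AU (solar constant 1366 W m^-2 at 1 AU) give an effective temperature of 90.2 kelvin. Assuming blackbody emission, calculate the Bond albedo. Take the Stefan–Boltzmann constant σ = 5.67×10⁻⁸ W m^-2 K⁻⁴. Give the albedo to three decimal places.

Flux at the orbit: S = 1366/(4.70)² = 61.84 W m^-2.
Energy balance: S(1−α)/4 = σT⁴, so 1−α = 4σT⁴/S.
4σT⁴ = 4·5.67×10⁻⁸·(90.2)⁴ = 15.01 W m^-2.
1−α = 15.01/61.84 = 0.2428, so α = 0.7572.

0.757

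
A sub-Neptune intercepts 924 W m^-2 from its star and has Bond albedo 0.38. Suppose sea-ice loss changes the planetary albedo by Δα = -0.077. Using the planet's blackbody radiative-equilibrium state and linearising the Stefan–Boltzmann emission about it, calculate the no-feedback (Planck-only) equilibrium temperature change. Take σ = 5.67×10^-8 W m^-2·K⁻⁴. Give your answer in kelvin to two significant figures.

7.0 K

Reference equilibrium: T_e = [S(1−α)/(4σ)]^(1/4) = 224.2 K.
TOA radiative forcing: ΔF = −S·Δα/4 = −924.0·(-0.077)/4 = 17.79 W m^-2.
Planck response: λ_P = 4σT_e³ = 4·5.67×10⁻⁸·(224.2)³ = 2.555 W m^-2/K.
ΔT₀ = ΔF/λ_P = 17.79/2.555 = 6.96 K.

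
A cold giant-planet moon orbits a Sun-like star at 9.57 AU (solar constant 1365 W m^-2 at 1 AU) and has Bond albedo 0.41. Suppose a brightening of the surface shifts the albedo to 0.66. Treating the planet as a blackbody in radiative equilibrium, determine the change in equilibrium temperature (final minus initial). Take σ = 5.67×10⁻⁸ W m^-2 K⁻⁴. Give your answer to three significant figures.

Irradiance scales as 1/d², so S = 1365 W m^-2 × (1/9.57)² = 14.90 W m^-2.
With α = 0.41, T₁ = 78.91 K.
After:  T₂ = [14.90·0.34/(4σ)]^(1/4) = 68.75 K.
ΔT = T₂ − T₁ = -10.16 K.

-10.2 K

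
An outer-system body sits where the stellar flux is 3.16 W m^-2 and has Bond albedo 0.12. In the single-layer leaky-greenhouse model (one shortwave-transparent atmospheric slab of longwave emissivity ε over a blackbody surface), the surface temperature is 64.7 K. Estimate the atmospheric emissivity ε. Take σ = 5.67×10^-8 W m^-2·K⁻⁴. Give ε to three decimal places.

0.601

TOA balance gives T_e = 59.17 K.
Since (2−ε)/2 = (T_e/T_s)⁴ = 0.6997, ε = 0.6006.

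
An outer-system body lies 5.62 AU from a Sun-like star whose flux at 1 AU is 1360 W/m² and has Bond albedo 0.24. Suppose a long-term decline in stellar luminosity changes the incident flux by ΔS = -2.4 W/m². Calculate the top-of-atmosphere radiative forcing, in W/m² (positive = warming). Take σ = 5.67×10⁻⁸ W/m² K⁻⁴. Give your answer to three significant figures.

By the inverse-square law, S = 1360/5.62² = 43.06 W/m².
ΔF = Δ[S(1−α)]/4 = (1−0.24)·-2.4/4 = -0.4560 W/m².

-0.456 W/m²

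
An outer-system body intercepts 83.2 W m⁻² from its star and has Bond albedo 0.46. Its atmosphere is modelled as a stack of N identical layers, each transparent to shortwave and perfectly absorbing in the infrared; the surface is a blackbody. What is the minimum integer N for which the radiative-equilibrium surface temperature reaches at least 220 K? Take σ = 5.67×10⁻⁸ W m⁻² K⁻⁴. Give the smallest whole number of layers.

11

The effective emission temperature is T_e = [S(1−α)/(4σ)]^¼ = 118.6 K.
Need (N+1)T_e⁴ ≥ T_s⁴, i.e. N+1 ≥ (220/118.6)⁴ = 11.825.
Rounding up, N = 11.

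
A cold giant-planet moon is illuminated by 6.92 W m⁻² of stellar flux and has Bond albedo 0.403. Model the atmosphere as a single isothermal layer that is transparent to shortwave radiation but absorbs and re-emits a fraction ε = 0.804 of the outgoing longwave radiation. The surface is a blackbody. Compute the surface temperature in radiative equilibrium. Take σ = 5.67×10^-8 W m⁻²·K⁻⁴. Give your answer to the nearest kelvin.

74 K

Effective emission temperature (TOA balance): σT_e⁴ = S(1−α)/4 = 1.033 W m⁻² → T_e = 65.33 K.
Surface balance with a leaky layer gives σT_s⁴ = σT_e⁴·2/(2−ε), so T_s = T_e·[2/(2−0.804)]^(1/4) = 74.29 K.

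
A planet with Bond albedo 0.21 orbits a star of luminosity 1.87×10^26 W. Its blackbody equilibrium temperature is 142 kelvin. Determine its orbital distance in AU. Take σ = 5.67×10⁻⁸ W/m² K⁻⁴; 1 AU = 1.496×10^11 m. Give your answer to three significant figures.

Required flux: S = 4σT⁴/(1−α) = 116.7 W/m².
Then d = [L/(4πS)]^(1/2) = 3.571×10^11 m, i.e. 2.387 AU.

2.39 AU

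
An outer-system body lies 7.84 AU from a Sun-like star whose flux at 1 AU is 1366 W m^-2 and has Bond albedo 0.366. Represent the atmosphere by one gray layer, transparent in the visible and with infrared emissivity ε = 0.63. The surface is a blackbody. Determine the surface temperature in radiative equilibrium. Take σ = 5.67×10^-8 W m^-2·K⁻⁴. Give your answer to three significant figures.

By the inverse-square law, S = 1366/7.84² = 22.22 W m^-2.
At the top of the atmosphere, σT_e⁴ = S(1−α)/4 = 3.522 W m^-2, giving T_e = 88.78 K.
For a single slab of emissivity ε, T_s⁴ = 2T_e⁴/(2−ε); thus T_s = 88.78·(1.46)^(1/4) = 97.59 K.

97.6 kelvin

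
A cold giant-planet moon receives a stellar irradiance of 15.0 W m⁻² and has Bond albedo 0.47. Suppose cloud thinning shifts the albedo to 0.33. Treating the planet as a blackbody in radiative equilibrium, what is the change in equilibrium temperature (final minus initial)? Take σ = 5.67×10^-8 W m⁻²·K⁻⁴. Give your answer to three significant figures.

4.64 K

Before: T₁ = [15.00·0.53/(4σ)]^(1/4) = 76.95 K.
Final:   T₂ = [S(1−0.33)/(4σ)]^(1/4) = 81.59 K.
ΔT = T₂ − T₁ = 4.644 K.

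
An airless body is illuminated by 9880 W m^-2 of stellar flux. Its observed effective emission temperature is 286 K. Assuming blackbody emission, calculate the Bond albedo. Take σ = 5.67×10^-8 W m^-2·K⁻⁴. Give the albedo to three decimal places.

0.846

Rearranging the radiative balance, α = 1 − 4σT⁴/S.
4σT⁴ = 4·5.67×10⁻⁸·(286)⁴ = 1517 W m^-2.
Hence α = 1 − 1517/9880 = 0.8464.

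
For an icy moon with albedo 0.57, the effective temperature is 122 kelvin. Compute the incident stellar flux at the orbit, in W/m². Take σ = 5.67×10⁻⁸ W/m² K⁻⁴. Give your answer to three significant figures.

117 W/m²

Invert the energy balance for S: S = 4σT⁴/(1−α).
The emitted flux is σT⁴ = 12.56 W/m².
S = 4·12.56/0.43 = 116.8 W/m².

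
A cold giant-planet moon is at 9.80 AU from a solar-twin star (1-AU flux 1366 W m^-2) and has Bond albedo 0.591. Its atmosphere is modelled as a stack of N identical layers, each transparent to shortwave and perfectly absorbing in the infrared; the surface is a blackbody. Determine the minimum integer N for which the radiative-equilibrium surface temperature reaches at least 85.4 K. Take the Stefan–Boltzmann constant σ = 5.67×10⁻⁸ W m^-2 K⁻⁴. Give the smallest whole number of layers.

By the inverse-square law, S = 1366/9.80² = 14.22 W m^-2.
OLR = S(1−α)/4 = 1.454 W m^-2; the top layer radiates at T_e = 71.17 K.
Since T_s⁴ = (N+1)T_e⁴, we need N ≥ (T_s/T_e)⁴ − 1 = 1.074.
The minimum whole number is N = 2.

2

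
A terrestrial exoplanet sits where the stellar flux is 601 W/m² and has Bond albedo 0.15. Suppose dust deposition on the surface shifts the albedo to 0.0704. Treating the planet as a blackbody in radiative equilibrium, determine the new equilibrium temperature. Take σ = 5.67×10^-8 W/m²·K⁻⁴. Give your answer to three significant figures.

223 K

With the new albedo, S(1−α₂)/4 = 139.7 W/m², so T₂ = 222.8 K.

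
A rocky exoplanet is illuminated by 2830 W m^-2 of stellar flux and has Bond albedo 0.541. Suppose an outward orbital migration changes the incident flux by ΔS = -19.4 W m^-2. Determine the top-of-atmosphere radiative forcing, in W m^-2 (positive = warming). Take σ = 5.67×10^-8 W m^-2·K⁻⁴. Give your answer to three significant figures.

TOA radiative forcing: ΔF = (1−α)ΔS/4 = 0.459·(-19.4)/4 = -2.226 W m^-2.

-2.23 W m^-2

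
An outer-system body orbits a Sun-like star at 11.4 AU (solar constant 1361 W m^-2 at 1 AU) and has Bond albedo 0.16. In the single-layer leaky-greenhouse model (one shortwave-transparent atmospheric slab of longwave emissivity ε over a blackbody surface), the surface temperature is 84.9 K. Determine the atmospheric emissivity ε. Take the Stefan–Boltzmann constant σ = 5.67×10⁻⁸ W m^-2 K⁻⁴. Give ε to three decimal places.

0.507

Flux at the orbit: S = 1361/(11.4)² = 10.47 W m^-2.
Effective temperature: T_e = [S(1−α)/(4σ)]^(1/4) = 78.92 K.
T_s⁴ = T_e⁴·2/(2−ε) → ε = 2 − 2(T_e/T_s)⁴ = 2 − 2·(78.92/84.9)⁴ = 0.5069.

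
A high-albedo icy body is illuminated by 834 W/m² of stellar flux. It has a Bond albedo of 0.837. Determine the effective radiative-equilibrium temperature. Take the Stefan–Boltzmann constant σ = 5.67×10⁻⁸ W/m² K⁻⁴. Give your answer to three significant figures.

156 K

Averaging over the sphere, the absorbed flux is S(1−α)/4 = 33.99 W/m².
In equilibrium σT⁴ equals this, so T = 156.5 K.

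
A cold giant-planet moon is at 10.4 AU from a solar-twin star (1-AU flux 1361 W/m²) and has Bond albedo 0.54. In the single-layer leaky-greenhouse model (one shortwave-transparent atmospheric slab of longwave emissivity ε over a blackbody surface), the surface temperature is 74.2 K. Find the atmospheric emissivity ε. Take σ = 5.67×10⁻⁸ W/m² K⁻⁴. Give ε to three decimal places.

Flux at the orbit: S = 1361/(10.4)² = 12.58 W/m².
First, T_e = [12.58·(1−0.54)/(4σ)]^(1/4) = 71.08 K.
Inverting T_s⁴ = 2T_e⁴/(2−ε): (T_e/T_s)⁴ = 0.8420, so ε = 2(1 − 0.8420) = 0.3161.

0.316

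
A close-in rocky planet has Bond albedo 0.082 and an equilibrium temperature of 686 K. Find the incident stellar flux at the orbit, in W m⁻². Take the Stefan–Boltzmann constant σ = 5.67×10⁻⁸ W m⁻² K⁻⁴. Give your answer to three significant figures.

54700 W m⁻²

Invert the energy balance for S: S = 4σT⁴/(1−α).
σT⁴ = 5.67×10⁻⁸·(686)⁴ = 12560 W m⁻².
So S = 4×12560/(1−0.082) = 54710 W m⁻².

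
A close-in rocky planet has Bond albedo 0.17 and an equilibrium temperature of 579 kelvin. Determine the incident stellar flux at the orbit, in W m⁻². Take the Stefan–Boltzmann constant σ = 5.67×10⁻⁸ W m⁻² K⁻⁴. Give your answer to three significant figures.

Invert the energy balance for S: S = 4σT⁴/(1−α).
The emitted flux is σT⁴ = 6372 W m⁻².
So S = 4×6372/(1−0.17) = 30710 W m⁻².

30700 W m⁻²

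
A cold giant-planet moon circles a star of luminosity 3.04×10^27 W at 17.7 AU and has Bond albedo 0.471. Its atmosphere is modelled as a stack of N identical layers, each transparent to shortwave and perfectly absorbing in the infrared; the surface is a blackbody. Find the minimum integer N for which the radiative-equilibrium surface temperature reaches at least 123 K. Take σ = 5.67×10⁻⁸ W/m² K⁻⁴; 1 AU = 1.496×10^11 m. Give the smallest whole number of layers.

d = 17.7 × 1.496×10^11 m = 2.648×10^12 m.
S = L/(4πd²) = 34.50 W/m².
OLR = S(1−α)/4 = 4.563 W/m²; the top layer radiates at T_e = 94.71 K.
T_s = (N+1)^(1/4)·T_e ≥ 123 K requires N+1 ≥ (T_s/T_e)⁴ = (123/94.71)⁴ = 2.844.
So N ≥ 1.844; the smallest integer is N = 2.

2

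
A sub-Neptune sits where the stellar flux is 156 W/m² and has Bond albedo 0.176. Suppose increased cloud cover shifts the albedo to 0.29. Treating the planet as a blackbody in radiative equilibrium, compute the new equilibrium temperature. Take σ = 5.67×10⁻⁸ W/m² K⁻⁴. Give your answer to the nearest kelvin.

149 K

New equilibrium: T₂ = [(1−0.29)·156.0/(4σ)]^(1/4) = 148.7 K.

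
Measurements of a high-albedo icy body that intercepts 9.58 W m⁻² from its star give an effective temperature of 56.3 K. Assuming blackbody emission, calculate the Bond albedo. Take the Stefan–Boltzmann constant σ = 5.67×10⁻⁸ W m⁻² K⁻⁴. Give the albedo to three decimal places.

From σT⁴ = S(1−α)/4 we invert for α: 1−α = 4σT⁴/S.
σT⁴ = 0.5697 W m⁻², so 4σT⁴ = 2.279 W m⁻².
Hence α = 1 − 2.279/9.580 = 0.7621.

0.762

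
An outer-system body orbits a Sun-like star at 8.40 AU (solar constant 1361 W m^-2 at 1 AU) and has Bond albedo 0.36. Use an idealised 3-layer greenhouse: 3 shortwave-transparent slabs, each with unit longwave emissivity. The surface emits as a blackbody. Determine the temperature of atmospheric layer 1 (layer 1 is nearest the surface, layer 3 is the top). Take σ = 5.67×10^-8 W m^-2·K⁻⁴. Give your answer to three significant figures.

113 K

Irradiance scales as 1/d², so S = 1361 W m^-2 × (1/8.40)² = 19.29 W m^-2.
OLR = S(1−α)/4 = 3.086 W m^-2; the top layer radiates at T_e = 85.89 K.
The net upward flux σT_e⁴ is constant between every pair of levels, so T_k⁴ = (N+1−k)T_e⁴.
With k = 1: T_1 = (3+1−1)^¼·85.89 K = 113.0 K.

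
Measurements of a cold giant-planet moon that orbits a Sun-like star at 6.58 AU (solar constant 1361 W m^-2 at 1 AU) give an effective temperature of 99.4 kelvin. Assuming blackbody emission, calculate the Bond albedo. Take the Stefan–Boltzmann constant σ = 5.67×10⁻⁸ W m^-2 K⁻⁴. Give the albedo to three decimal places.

0.296

By the inverse-square law, S = 1361/6.58² = 31.43 W m^-2.
Energy balance: S(1−α)/4 = σT⁴, so 1−α = 4σT⁴/S.
4σT⁴ = 4·5.67×10⁻⁸·(99.4)⁴ = 22.14 W m^-2.
1−α = 22.14/31.43 = 0.7043, so α = 0.2957.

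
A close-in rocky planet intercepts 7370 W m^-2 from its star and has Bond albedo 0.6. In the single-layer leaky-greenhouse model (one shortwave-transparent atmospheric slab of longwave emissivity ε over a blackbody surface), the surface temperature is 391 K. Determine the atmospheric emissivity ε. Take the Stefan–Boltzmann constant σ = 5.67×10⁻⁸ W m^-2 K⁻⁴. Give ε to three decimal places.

0.888

First, T_e = [7370·(1−0.6)/(4σ)]^(1/4) = 337.7 K.
T_s⁴ = T_e⁴·2/(2−ε) → ε = 2 − 2(T_e/T_s)⁴ = 2 − 2·(337.7/391)⁴ = 0.8877.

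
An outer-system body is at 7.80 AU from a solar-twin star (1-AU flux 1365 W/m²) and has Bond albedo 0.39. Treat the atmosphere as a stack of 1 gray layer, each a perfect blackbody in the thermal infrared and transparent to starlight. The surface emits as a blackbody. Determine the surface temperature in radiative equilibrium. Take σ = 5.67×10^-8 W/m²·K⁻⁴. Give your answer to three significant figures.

105 kelvin

Irradiance scales as 1/d², so S = 1365 W/m² × (1/7.80)² = 22.44 W/m².
The effective emission temperature is T_e = [S(1−α)/(4σ)]^¼ = 88.14 K.
Layer-by-layer balance gives σT_s⁴ = (N+1)σT_e⁴, so T_s = 2^¼·88.14 = 104.8 K.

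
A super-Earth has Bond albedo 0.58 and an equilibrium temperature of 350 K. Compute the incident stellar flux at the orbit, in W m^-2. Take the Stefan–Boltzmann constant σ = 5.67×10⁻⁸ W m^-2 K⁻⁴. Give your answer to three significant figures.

8100 W m^-2

Invert the energy balance for S: S = 4σT⁴/(1−α).
σT⁴ = 5.67×10⁻⁸·(350)⁴ = 850.9 W m^-2.
So S = 4×850.9/(1−0.58) = 8103 W m^-2.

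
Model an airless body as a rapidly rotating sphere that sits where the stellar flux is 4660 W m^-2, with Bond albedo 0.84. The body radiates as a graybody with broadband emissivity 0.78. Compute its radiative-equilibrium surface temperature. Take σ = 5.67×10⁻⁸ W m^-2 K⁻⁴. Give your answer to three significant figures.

The planet absorbs (1−α)S over its disc πR² and re-emits over 4πR², so the mean absorbed flux is (1−0.84)·4660/4 = 186.4 W m^-2.
Equating to εσT⁴ with ε = 0.78: T = (186.4/0.78σ)^(1/4) = 254.8 K.

255 K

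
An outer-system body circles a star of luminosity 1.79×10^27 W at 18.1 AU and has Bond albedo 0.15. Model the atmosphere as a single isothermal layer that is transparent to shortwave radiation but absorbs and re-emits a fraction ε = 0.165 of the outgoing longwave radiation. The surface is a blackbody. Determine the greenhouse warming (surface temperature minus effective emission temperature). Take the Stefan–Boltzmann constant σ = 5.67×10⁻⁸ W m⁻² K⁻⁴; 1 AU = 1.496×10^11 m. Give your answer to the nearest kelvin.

2 K

Orbital distance: d = 18.1 AU = 2.708×10^12 m.
Spreading L over a sphere of radius d: S = 1.79×10^27/(4π·2.71×10^12²) = 19.43 W m⁻².
The planet radiates to space at T_e = [S(1−α)/(4σ)]^(1/4) = 92.37 K.
The surface balance (absorbed SW + ε·downward IR = σT_s⁴) with T_a⁴ = T_s⁴/2 reduces to T_s = T_e·[2/(2−ε)]^¼ = 94.38 K.
Greenhouse warming: T_s − T_e = 2.010 K.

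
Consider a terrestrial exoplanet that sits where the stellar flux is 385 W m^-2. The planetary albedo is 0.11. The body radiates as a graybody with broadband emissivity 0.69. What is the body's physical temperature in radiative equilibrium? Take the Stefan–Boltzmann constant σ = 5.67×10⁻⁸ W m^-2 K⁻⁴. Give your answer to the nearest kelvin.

The planet absorbs (1−α)S over its disc πR² and re-emits over 4πR², so the mean absorbed flux is (1−0.11)·385.0/4 = 85.66 W m^-2.
Equating to εσT⁴ with ε = 0.69: T = (85.66/0.69σ)^(1/4) = 216.3 K.

216 K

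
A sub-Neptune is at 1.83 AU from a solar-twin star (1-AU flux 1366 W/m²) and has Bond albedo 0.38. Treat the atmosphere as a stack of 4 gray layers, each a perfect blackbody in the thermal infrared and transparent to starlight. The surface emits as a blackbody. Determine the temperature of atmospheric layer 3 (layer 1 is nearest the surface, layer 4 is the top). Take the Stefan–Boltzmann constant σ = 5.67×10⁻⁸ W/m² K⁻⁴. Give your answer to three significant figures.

Irradiance scales as 1/d², so S = 1366 W/m² × (1/1.83)² = 407.9 W/m².
The effective emission temperature is T_e = [S(1−α)/(4σ)]^¼ = 182.7 K.
In the N-layer model, layer k (counted from the surface) has T_k = (N+1−k)^(1/4)·T_e.
T_3 = (2)^(1/4)·182.7 = 217.3 K.

217 K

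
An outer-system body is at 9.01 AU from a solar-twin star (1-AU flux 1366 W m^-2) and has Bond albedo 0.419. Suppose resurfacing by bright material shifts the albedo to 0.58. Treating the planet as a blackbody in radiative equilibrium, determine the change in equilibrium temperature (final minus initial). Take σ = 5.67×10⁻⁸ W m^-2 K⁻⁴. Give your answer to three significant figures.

Irradiance scales as 1/d², so S = 1366 W m^-2 × (1/9.01)² = 16.83 W m^-2.
With α = 0.419, T₁ = 81.03 K.
Final:   T₂ = [S(1−0.58)/(4σ)]^(1/4) = 74.71 K.
Change: 74.71 − 81.03 = -6.314 K.

-6.31 K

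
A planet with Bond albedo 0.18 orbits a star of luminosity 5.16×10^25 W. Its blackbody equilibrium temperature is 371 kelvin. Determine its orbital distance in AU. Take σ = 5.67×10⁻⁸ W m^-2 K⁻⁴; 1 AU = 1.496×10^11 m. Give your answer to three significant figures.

Required flux: S = 4σT⁴/(1−α) = 5240 W m^-2.
Then d = [L/(4πS)]^(1/2) = 2.799×10^10 m, i.e. 0.1871 AU.

0.187 AU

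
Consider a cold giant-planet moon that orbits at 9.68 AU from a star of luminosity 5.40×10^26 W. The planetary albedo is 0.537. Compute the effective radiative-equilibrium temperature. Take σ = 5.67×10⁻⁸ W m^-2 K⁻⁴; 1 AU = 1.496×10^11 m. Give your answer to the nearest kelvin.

d = 9.68 × 1.496×10^11 m = 1.448×10^12 m.
S = L/(4πd²) = 20.49 W m^-2.
Averaging over the sphere, the absorbed flux is S(1−α)/4 = 2.372 W m^-2.
Set σT⁴ = 2.372 → T = (2.372/σ)^(1/4) = 80.42 K.

80 kelvin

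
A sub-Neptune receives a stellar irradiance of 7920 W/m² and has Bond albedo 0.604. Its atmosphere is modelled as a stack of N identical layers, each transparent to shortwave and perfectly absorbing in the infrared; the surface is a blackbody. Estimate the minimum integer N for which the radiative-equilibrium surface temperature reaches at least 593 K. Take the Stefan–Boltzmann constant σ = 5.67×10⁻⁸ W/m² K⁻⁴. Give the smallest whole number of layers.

8

Top-of-atmosphere balance: σT_e⁴ = S(1−α)/4 = 784.1 W/m² → T_e = 342.9 K.
T_s = (N+1)^(1/4)·T_e ≥ 593 K requires N+1 ≥ (T_s/T_e)⁴ = (593/342.9)⁴ = 8.942.
The minimum whole number is N = 8.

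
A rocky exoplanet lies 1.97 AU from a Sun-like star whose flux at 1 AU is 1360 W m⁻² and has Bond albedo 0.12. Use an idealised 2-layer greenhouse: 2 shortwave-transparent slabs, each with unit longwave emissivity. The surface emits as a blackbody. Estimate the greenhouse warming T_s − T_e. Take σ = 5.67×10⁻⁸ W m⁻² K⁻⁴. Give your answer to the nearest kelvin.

61 kelvin

Flux at the orbit: S = 1360/(1.97)² = 350.4 W m⁻².
The effective emission temperature is T_e = [S(1−α)/(4σ)]^¼ = 192.0 K.
Surface: T_s = (3)^¼·T_e = 252.7 K.
So the greenhouse effect raises the surface by 252.7 − 192.0 = 60.69 K.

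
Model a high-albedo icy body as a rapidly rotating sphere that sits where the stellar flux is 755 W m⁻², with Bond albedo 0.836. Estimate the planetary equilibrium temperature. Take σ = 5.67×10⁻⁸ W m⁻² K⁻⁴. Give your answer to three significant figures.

153 K

Absorbed flux (global mean): S(1−α)/4 = 755.0·0.164/4 = 30.96 W m⁻².
Balancing against σT⁴: T = (30.96/5.67×10⁻⁸)^(1/4) = 152.9 K.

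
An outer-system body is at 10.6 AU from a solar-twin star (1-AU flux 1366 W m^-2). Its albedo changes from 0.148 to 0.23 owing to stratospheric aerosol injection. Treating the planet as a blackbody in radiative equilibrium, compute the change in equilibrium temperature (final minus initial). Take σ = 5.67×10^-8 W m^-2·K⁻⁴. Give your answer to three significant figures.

-2.05 kelvin

By the inverse-square law, S = 1366/10.6² = 12.16 W m^-2.
Before: T₁ = [12.16·0.852/(4σ)]^(1/4) = 82.21 K.
With α = 0.23, T₂ = 80.15 K.
ΔT = T₂ − T₁ = -2.054 K.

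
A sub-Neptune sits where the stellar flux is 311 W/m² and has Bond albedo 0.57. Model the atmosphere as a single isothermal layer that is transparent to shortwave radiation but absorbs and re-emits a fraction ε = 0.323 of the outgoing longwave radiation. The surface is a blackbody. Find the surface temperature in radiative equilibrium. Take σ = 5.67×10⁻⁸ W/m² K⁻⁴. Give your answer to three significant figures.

The planet radiates to space at T_e = [S(1−α)/(4σ)]^(1/4) = 155.8 K.
The surface balance (absorbed SW + ε·downward IR = σT_s⁴) with T_a⁴ = T_s⁴/2 reduces to T_s = T_e·[2/(2−ε)]^¼ = 162.8 K.

163 K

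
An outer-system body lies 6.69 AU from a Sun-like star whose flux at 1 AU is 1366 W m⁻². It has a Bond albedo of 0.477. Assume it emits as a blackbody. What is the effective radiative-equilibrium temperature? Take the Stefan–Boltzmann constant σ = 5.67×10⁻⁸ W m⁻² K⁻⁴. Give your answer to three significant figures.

91.6 K

By the inverse-square law, S = 1366/6.69² = 30.52 W m⁻².
The planet absorbs (1−α)S over its disc πR² and re-emits over 4πR², so the mean absorbed flux is (1−0.477)·30.52/4 = 3.991 W m⁻².
Balancing against σT⁴: T = (3.991/5.67×10⁻⁸)^(1/4) = 91.59 K.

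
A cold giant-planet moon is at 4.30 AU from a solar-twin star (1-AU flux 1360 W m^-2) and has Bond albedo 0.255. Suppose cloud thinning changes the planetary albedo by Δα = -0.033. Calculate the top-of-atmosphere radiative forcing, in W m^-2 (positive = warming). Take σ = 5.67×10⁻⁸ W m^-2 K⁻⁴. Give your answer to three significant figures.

By the inverse-square law, S = 1360/4.30² = 73.55 W m^-2.
ΔF = −(S/4)Δα = −(73.55/4)×(-0.033) = 0.6068 W m^-2.

0.607 W m^-2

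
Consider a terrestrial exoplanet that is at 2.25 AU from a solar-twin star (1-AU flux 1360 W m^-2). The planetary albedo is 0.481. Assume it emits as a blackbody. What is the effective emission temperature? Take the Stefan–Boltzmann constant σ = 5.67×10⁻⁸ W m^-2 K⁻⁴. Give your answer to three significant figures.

Irradiance scales as 1/d², so S = 1360 W m^-2 × (1/2.25)² = 268.6 W m^-2.
The planet absorbs (1−α)S over its disc πR² and re-emits over 4πR², so the mean absorbed flux is (1−0.481)·268.6/4 = 34.86 W m^-2.
In equilibrium σT⁴ equals this, so T = 157.5 K.

157 K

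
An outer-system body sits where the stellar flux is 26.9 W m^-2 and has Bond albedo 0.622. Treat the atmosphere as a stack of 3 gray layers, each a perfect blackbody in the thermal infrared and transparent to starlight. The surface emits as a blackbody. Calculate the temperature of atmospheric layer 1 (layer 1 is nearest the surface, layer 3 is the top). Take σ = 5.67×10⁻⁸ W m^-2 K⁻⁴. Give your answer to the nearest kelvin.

Top-of-atmosphere balance: σT_e⁴ = S(1−α)/4 = 2.542 W m^-2 → T_e = 81.83 K.
In the N-layer model, layer k (counted from the surface) has T_k = (N+1−k)^(1/4)·T_e.
T_1 = (3)^(1/4)·81.83 = 107.7 K.

108 kelvin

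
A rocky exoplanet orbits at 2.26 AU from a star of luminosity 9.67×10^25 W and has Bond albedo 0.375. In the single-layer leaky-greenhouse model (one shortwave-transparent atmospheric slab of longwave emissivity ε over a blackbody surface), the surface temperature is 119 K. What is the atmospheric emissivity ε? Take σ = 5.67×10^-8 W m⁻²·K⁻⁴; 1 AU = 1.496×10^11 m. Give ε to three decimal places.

d = 2.26 × 1.496×10^11 m = 3.381×10^11 m.
S = L/(4πd²) = 67.32 W m⁻².
First, T_e = [67.32·(1−0.375)/(4σ)]^(1/4) = 116.7 K.
T_s⁴ = T_e⁴·2/(2−ε) → ε = 2 − 2(T_e/T_s)⁴ = 2 − 2·(116.7/119)⁴ = 0.1498.

0.150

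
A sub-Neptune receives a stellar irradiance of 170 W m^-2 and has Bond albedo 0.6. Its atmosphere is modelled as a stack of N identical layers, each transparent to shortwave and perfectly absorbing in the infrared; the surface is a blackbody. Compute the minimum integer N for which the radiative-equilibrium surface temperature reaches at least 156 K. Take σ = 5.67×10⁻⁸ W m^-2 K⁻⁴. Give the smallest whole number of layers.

1

Top-of-atmosphere balance: σT_e⁴ = S(1−α)/4 = 17.00 W m^-2 → T_e = 131.6 K.
Need (N+1)T_e⁴ ≥ T_s⁴, i.e. N+1 ≥ (156/131.6)⁴ = 1.975.
The minimum whole number is N = 1.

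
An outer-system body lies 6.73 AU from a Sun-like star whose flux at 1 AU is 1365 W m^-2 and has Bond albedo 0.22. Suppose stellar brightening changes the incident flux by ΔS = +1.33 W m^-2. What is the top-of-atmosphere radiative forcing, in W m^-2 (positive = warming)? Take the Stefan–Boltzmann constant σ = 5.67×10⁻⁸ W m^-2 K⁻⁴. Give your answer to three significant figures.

By the inverse-square law, S = 1365/6.73² = 30.14 W m^-2.
Only a fraction (1−α) is absorbed and it's spread over 4πR², so ΔF = (1−α)ΔS/4 = 0.2594 W m^-2.

0.259 W m^-2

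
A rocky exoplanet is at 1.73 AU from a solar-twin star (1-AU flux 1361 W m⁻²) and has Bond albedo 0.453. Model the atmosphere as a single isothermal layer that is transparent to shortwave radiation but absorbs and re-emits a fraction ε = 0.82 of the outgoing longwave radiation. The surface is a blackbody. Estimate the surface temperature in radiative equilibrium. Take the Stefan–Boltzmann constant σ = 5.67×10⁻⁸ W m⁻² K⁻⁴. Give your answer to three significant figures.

208 kelvin

Irradiance scales as 1/d², so S = 1361 W m⁻² × (1/1.73)² = 454.7 W m⁻².
The planet radiates to space at T_e = [S(1−α)/(4σ)]^(1/4) = 182.0 K.
The surface balance (absorbed SW + ε·downward IR = σT_s⁴) with T_a⁴ = T_s⁴/2 reduces to T_s = T_e·[2/(2−ε)]^¼ = 207.6 K.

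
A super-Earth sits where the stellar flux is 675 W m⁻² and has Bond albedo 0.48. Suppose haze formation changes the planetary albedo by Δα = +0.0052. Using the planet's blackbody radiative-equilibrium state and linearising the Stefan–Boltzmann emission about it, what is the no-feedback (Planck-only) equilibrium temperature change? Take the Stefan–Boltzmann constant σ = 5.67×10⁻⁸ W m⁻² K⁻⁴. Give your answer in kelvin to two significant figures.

Unperturbed T_e = [675.0·(1−0.48)/(4σ)]^¼ = 198.3 K.
TOA radiative forcing: ΔF = −S·Δα/4 = −675.0·(+0.0052)/4 = -0.8775 W m⁻².
The Planck feedback parameter is 4σT_e³ = 1.770 W m⁻²/K.
ΔT₀ = ΔF/λ_P = -0.8775/1.770 = -0.496 K.

-0.50 kelvin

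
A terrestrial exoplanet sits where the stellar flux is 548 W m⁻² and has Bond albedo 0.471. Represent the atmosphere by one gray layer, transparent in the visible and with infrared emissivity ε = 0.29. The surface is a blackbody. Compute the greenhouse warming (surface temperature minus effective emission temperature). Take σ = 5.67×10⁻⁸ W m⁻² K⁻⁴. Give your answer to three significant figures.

Effective emission temperature (TOA balance): σT_e⁴ = S(1−α)/4 = 72.47 W m⁻² → T_e = 189.1 K.
The surface balance (absorbed SW + ε·downward IR = σT_s⁴) with T_a⁴ = T_s⁴/2 reduces to T_s = T_e·[2/(2−ε)]^¼ = 196.6 K.
T_s − T_e = 196.6 − 189.1 = 7.552 K.

7.55 K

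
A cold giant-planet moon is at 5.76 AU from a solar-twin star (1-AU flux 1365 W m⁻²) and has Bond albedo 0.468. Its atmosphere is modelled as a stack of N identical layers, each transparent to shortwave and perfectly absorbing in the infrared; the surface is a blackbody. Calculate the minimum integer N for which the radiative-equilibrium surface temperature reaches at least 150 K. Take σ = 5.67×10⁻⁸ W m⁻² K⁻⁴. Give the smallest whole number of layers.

5

Flux at the orbit: S = 1365/(5.76)² = 41.14 W m⁻².
The effective emission temperature is T_e = [S(1−α)/(4σ)]^¼ = 99.11 K.
Since T_s⁴ = (N+1)T_e⁴, we need N ≥ (T_s/T_e)⁴ − 1 = 4.246.
So N ≥ 4.246; the smallest integer is N = 5.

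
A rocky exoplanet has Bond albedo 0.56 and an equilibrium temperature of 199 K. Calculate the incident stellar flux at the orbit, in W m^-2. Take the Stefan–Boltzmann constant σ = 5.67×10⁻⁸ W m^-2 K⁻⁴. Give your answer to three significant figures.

From S(1−α)/4 = σT⁴: S = 4σT⁴/(1−α).
σT⁴ = 5.67×10⁻⁸·(199)⁴ = 88.92 W m^-2.
So S = 4×88.92/(1−0.56) = 808.4 W m^-2.

808 W m^-2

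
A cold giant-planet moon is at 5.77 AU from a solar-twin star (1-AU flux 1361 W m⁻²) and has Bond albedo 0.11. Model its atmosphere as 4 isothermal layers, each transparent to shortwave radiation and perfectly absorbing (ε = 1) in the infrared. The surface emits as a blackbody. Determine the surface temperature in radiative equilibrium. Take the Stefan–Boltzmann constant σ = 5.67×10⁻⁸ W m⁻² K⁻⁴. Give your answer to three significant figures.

By the inverse-square law, S = 1361/5.77² = 40.88 W m⁻².
OLR = S(1−α)/4 = 9.096 W m⁻²; the top layer radiates at T_e = 112.5 K.
Layer-by-layer balance gives σT_s⁴ = (N+1)σT_e⁴, so T_s = 5^¼·112.5 = 168.3 K.

168 kelvin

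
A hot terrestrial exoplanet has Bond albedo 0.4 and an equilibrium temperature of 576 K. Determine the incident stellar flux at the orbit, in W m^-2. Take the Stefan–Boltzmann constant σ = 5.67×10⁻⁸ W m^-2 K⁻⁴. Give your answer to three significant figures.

From S(1−α)/4 = σT⁴: S = 4σT⁴/(1−α).
The emitted flux is σT⁴ = 6241 W m^-2.
S = 4·6241/0.6 = 41610 W m^-2.

41600 W m^-2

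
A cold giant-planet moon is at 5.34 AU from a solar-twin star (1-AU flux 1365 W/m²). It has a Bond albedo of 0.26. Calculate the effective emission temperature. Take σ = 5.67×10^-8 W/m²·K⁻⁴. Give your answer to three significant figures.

112 K

Flux at the orbit: S = 1365/(5.34)² = 47.87 W/m².
Averaging over the sphere, the absorbed flux is S(1−α)/4 = 8.856 W/m².
Set σT⁴ = 8.856 → T = (8.856/σ)^(1/4) = 111.8 K.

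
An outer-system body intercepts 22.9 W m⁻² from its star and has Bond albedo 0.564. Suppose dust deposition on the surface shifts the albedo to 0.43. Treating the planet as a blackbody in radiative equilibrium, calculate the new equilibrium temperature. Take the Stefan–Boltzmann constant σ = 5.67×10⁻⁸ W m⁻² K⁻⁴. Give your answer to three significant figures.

New equilibrium: T₂ = [(1−0.43)·22.90/(4σ)]^(1/4) = 87.10 K.

87.1 K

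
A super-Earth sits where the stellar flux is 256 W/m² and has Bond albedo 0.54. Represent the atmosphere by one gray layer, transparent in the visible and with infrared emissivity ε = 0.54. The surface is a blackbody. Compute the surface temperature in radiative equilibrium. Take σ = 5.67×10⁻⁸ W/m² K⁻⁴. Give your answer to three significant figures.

Effective emission temperature (TOA balance): σT_e⁴ = S(1−α)/4 = 29.44 W/m² → T_e = 151.0 K.
The surface balance (absorbed SW + ε·downward IR = σT_s⁴) with T_a⁴ = T_s⁴/2 reduces to T_s = T_e·[2/(2−ε)]^¼ = 163.3 K.

163 K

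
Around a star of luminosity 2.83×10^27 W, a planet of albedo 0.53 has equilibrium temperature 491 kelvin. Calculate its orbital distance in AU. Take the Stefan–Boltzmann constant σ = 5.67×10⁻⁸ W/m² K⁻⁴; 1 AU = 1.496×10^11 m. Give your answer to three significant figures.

Required flux: S = 4σT⁴/(1−α) = 28050 W/m².
Then d = [L/(4πS)]^(1/2) = 8.961×10^10 m, i.e. 0.5990 AU.

0.599 AU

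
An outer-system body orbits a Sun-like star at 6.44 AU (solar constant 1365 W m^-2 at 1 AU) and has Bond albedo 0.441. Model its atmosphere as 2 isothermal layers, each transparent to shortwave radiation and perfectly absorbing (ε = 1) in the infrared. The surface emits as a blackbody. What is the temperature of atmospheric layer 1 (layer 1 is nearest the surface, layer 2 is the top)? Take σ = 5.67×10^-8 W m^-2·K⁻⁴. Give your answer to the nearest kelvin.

113 K

Irradiance scales as 1/d², so S = 1365 W m^-2 × (1/6.44)² = 32.91 W m^-2.
Top-of-atmosphere balance: σT_e⁴ = S(1−α)/4 = 4.600 W m^-2 → T_e = 94.90 K.
The net upward flux σT_e⁴ is constant between every pair of levels, so T_k⁴ = (N+1−k)T_e⁴.
With k = 1: T_1 = (2+1−1)^¼·94.90 K = 112.9 K.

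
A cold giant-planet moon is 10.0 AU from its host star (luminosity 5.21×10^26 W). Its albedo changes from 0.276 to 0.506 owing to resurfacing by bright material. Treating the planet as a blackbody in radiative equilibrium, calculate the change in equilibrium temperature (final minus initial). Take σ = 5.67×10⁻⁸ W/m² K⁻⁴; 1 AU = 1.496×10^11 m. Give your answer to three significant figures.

-7.99 K

d = 10.0 × 1.496×10^11 m = 1.496×10^12 m.
Spreading L over a sphere of radius d: S = 5.21×10^26/(4π·1.50×10^12²) = 18.53 W/m².
Before: T₁ = [18.53·0.724/(4σ)]^(1/4) = 87.69 K.
With α = 0.506, T₂ = 79.70 K.
ΔT = T₂ − T₁ = -7.992 K.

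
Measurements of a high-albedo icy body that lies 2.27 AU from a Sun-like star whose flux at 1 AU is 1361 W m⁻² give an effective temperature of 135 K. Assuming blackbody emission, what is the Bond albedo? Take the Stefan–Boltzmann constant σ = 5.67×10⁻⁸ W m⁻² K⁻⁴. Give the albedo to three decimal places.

0.715

Irradiance scales as 1/d², so S = 1361 W m⁻² × (1/2.27)² = 264.1 W m⁻².
Energy balance: S(1−α)/4 = σT⁴, so 1−α = 4σT⁴/S.
σT⁴ = 18.83 W m⁻², so 4σT⁴ = 75.33 W m⁻².
Hence α = 1 − 75.33/264.1 = 0.7148.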